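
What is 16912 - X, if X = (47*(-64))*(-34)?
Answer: -85360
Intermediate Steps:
X = 102272 (X = -3008*(-34) = 102272)
16912 - X = 16912 - 1*102272 = 16912 - 102272 = -85360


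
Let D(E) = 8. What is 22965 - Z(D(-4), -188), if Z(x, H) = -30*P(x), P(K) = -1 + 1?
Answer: 22965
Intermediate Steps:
P(K) = 0
Z(x, H) = 0 (Z(x, H) = -30*0 = 0)
22965 - Z(D(-4), -188) = 22965 - 1*0 = 22965 + 0 = 22965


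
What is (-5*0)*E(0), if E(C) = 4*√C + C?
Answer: 0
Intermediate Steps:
E(C) = C + 4*√C
(-5*0)*E(0) = (-5*0)*(0 + 4*√0) = 0*(0 + 4*0) = 0*(0 + 0) = 0*0 = 0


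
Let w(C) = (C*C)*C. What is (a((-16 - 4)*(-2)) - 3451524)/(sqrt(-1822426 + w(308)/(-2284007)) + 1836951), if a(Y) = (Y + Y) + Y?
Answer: -1316431044283830948/700648382298697991 + 3451404*I*sqrt(78571029221581898)/700648382298697991 ≈ -1.8789 + 0.0013808*I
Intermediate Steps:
w(C) = C**3 (w(C) = C**2*C = C**3)
a(Y) = 3*Y (a(Y) = 2*Y + Y = 3*Y)
(a((-16 - 4)*(-2)) - 3451524)/(sqrt(-1822426 + w(308)/(-2284007)) + 1836951) = (3*((-16 - 4)*(-2)) - 3451524)/(sqrt(-1822426 + 308**3/(-2284007)) + 1836951) = (3*(-20*(-2)) - 3451524)/(sqrt(-1822426 + 29218112*(-1/2284007)) + 1836951) = (3*40 - 3451524)/(sqrt(-1822426 - 2656192/207637) + 1836951) = (120 - 3451524)/(sqrt(-378405723554/207637) + 1836951) = -3451404/(I*sqrt(78571029221581898)/207637 + 1836951) = -3451404/(1836951 + I*sqrt(78571029221581898)/207637)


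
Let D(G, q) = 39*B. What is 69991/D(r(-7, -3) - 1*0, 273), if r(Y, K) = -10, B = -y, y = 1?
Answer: -69991/39 ≈ -1794.6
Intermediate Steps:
B = -1 (B = -1*1 = -1)
D(G, q) = -39 (D(G, q) = 39*(-1) = -39)
69991/D(r(-7, -3) - 1*0, 273) = 69991/(-39) = 69991*(-1/39) = -69991/39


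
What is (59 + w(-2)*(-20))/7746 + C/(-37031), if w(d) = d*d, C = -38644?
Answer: 99519591/95614042 ≈ 1.0408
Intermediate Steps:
w(d) = d**2
(59 + w(-2)*(-20))/7746 + C/(-37031) = (59 + (-2)**2*(-20))/7746 - 38644/(-37031) = (59 + 4*(-20))*(1/7746) - 38644*(-1/37031) = (59 - 80)*(1/7746) + 38644/37031 = -21*1/7746 + 38644/37031 = -7/2582 + 38644/37031 = 99519591/95614042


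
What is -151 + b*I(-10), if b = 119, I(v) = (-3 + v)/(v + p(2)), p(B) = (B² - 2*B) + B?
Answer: 339/8 ≈ 42.375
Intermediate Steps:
p(B) = B² - B
I(v) = (-3 + v)/(2 + v) (I(v) = (-3 + v)/(v + 2*(-1 + 2)) = (-3 + v)/(v + 2*1) = (-3 + v)/(v + 2) = (-3 + v)/(2 + v))
-151 + b*I(-10) = -151 + 119*((-3 - 10)/(2 - 10)) = -151 + 119*(-13/(-8)) = -151 + 119*(-⅛*(-13)) = -151 + 119*(13/8) = -151 + 1547/8 = 339/8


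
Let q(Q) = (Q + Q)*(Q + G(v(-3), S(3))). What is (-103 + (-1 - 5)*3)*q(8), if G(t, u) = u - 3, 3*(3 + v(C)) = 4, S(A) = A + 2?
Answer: -19360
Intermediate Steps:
S(A) = 2 + A
v(C) = -5/3 (v(C) = -3 + (⅓)*4 = -3 + 4/3 = -5/3)
G(t, u) = -3 + u
q(Q) = 2*Q*(2 + Q) (q(Q) = (Q + Q)*(Q + (-3 + (2 + 3))) = (2*Q)*(Q + (-3 + 5)) = (2*Q)*(Q + 2) = (2*Q)*(2 + Q) = 2*Q*(2 + Q))
(-103 + (-1 - 5)*3)*q(8) = (-103 + (-1 - 5)*3)*(2*8*(2 + 8)) = (-103 - 6*3)*(2*8*10) = (-103 - 18)*160 = -121*160 = -19360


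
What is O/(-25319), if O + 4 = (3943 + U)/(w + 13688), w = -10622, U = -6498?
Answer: 29/151914 ≈ 0.00019090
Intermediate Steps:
O = -29/6 (O = -4 + (3943 - 6498)/(-10622 + 13688) = -4 - 2555/3066 = -4 - 2555*1/3066 = -4 - ⅚ = -29/6 ≈ -4.8333)
O/(-25319) = -29/6/(-25319) = -29/6*(-1/25319) = 29/151914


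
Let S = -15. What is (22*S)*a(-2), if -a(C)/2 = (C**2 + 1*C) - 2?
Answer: 0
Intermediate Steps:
a(C) = 4 - 2*C - 2*C**2 (a(C) = -2*((C**2 + 1*C) - 2) = -2*((C**2 + C) - 2) = -2*((C + C**2) - 2) = -2*(-2 + C + C**2) = 4 - 2*C - 2*C**2)
(22*S)*a(-2) = (22*(-15))*(4 - 2*(-2) - 2*(-2)**2) = -330*(4 + 4 - 2*4) = -330*(4 + 4 - 8) = -330*0 = 0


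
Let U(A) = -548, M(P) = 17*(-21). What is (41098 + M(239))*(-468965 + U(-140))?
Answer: -19128429133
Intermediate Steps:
M(P) = -357
(41098 + M(239))*(-468965 + U(-140)) = (41098 - 357)*(-468965 - 548) = 40741*(-469513) = -19128429133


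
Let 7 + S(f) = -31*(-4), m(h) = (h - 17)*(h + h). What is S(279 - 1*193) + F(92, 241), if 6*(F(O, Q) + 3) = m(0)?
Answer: 114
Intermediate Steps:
m(h) = 2*h*(-17 + h) (m(h) = (-17 + h)*(2*h) = 2*h*(-17 + h))
F(O, Q) = -3 (F(O, Q) = -3 + (2*0*(-17 + 0))/6 = -3 + (2*0*(-17))/6 = -3 + (⅙)*0 = -3 + 0 = -3)
S(f) = 117 (S(f) = -7 - 31*(-4) = -7 + 124 = 117)
S(279 - 1*193) + F(92, 241) = 117 - 3 = 114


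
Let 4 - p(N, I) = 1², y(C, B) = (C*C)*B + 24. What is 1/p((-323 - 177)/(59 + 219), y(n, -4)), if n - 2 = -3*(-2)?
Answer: ⅓ ≈ 0.33333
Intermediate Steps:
n = 8 (n = 2 - 3*(-2) = 2 + 6 = 8)
y(C, B) = 24 + B*C² (y(C, B) = C²*B + 24 = B*C² + 24 = 24 + B*C²)
p(N, I) = 3 (p(N, I) = 4 - 1*1² = 4 - 1*1 = 4 - 1 = 3)
1/p((-323 - 177)/(59 + 219), y(n, -4)) = 1/3 = ⅓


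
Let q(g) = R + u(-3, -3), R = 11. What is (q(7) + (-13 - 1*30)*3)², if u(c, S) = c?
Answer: 14641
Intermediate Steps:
q(g) = 8 (q(g) = 11 - 3 = 8)
(q(7) + (-13 - 1*30)*3)² = (8 + (-13 - 1*30)*3)² = (8 + (-13 - 30)*3)² = (8 - 43*3)² = (8 - 129)² = (-121)² = 14641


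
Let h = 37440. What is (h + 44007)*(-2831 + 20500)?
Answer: 1439087043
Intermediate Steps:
(h + 44007)*(-2831 + 20500) = (37440 + 44007)*(-2831 + 20500) = 81447*17669 = 1439087043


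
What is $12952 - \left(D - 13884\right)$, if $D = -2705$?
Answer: $29541$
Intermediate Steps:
$12952 - \left(D - 13884\right) = 12952 - \left(-2705 - 13884\right) = 12952 - -16589 = 12952 + 16589 = 29541$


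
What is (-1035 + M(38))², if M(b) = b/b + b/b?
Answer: 1067089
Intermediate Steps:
M(b) = 2 (M(b) = 1 + 1 = 2)
(-1035 + M(38))² = (-1035 + 2)² = (-1033)² = 1067089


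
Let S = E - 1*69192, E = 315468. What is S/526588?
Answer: 61569/131647 ≈ 0.46768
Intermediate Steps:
S = 246276 (S = 315468 - 1*69192 = 315468 - 69192 = 246276)
S/526588 = 246276/526588 = 246276*(1/526588) = 61569/131647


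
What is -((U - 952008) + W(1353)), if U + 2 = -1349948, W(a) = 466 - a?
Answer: 2302845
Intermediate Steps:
U = -1349950 (U = -2 - 1349948 = -1349950)
-((U - 952008) + W(1353)) = -((-1349950 - 952008) + (466 - 1*1353)) = -(-2301958 + (466 - 1353)) = -(-2301958 - 887) = -1*(-2302845) = 2302845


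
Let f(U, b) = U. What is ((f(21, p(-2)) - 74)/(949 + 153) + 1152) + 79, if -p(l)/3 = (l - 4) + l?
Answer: 1356509/1102 ≈ 1231.0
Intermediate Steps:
p(l) = 12 - 6*l (p(l) = -3*((l - 4) + l) = -3*((-4 + l) + l) = -3*(-4 + 2*l) = 12 - 6*l)
((f(21, p(-2)) - 74)/(949 + 153) + 1152) + 79 = ((21 - 74)/(949 + 153) + 1152) + 79 = (-53/1102 + 1152) + 79 = 1269451/1102 + 79 = 1356509/1102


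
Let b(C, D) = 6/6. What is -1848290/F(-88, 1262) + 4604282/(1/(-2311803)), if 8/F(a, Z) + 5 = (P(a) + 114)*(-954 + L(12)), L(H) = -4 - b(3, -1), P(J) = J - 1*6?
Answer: -42559042039959/4 ≈ -1.0640e+13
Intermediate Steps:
P(J) = -6 + J (P(J) = J - 6 = -6 + J)
b(C, D) = 1 (b(C, D) = 6*(⅙) = 1)
L(H) = -5 (L(H) = -4 - 1*1 = -4 - 1 = -5)
F(a, Z) = 8/(-103577 - 959*a) (F(a, Z) = 8/(-5 + ((-6 + a) + 114)*(-954 - 5)) = 8/(-5 + (108 + a)*(-959)) = 8/(-5 + (-103572 - 959*a)) = 8/(-103577 - 959*a))
-1848290/F(-88, 1262) + 4604282/(1/(-2311803)) = -1848290/((-8/(103577 + 959*(-88)))) + 4604282/(1/(-2311803)) = -1848290/((-8/(103577 - 84392))) + 4604282/(-1/2311803) = -1848290/((-8/19185)) + 4604282*(-2311803) = -1848290/((-8*1/19185)) - 10644192940446 = -1848290/(-8/19185) - 10644192940446 = -1848290*(-19185/8) - 10644192940446 = 17729721825/4 - 10644192940446 = -42559042039959/4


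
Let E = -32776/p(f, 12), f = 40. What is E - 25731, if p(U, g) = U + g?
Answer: -342697/13 ≈ -26361.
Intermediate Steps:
E = -8194/13 (E = -32776/(40 + 12) = -32776/52 = -32776*1/52 = -8194/13 ≈ -630.31)
E - 25731 = -8194/13 - 25731 = -342697/13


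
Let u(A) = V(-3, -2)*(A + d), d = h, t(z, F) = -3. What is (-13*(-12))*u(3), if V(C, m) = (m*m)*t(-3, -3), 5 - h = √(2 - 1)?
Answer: -13104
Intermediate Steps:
h = 4 (h = 5 - √(2 - 1) = 5 - √1 = 5 - 1*1 = 5 - 1 = 4)
V(C, m) = -3*m² (V(C, m) = (m*m)*(-3) = m²*(-3) = -3*m²)
d = 4
u(A) = -48 - 12*A (u(A) = (-3*(-2)²)*(A + 4) = (-3*4)*(4 + A) = -12*(4 + A) = -48 - 12*A)
(-13*(-12))*u(3) = (-13*(-12))*(-48 - 12*3) = 156*(-48 - 36) = 156*(-84) = -13104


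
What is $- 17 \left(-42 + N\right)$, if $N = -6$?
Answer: $816$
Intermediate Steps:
$- 17 \left(-42 + N\right) = - 17 \left(-42 - 6\right) = \left(-17\right) \left(-48\right) = 816$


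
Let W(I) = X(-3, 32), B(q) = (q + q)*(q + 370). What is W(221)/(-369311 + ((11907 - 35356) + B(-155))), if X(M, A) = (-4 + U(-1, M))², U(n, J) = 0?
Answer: -8/229705 ≈ -3.4827e-5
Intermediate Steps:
B(q) = 2*q*(370 + q) (B(q) = (2*q)*(370 + q) = 2*q*(370 + q))
X(M, A) = 16 (X(M, A) = (-4 + 0)² = (-4)² = 16)
W(I) = 16
W(221)/(-369311 + ((11907 - 35356) + B(-155))) = 16/(-369311 + ((11907 - 35356) + 2*(-155)*(370 - 155))) = 16/(-369311 + (-23449 + 2*(-155)*215)) = 16/(-369311 + (-23449 - 66650)) = 16/(-369311 - 90099) = 16/(-459410) = 16*(-1/459410) = -8/229705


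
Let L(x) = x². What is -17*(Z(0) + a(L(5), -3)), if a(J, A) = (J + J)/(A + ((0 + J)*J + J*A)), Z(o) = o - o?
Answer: -850/547 ≈ -1.5539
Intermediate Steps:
Z(o) = 0
a(J, A) = 2*J/(A + J² + A*J) (a(J, A) = (2*J)/(A + (J*J + A*J)) = (2*J)/(A + (J² + A*J)) = (2*J)/(A + J² + A*J) = 2*J/(A + J² + A*J))
-17*(Z(0) + a(L(5), -3)) = -17*(0 + 2*5²/(-3 + (5²)² - 3*5²)) = -17*(0 + 2*25/(-3 + 25² - 3*25)) = -17*(0 + 2*25/(-3 + 625 - 75)) = -17*(0 + 2*25/547) = -17*(0 + 2*25*(1/547)) = -17*(0 + 50/547) = -17*50/547 = -850/547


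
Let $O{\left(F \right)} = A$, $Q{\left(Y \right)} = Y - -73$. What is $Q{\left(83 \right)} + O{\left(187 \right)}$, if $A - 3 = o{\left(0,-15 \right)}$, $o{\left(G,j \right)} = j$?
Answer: $144$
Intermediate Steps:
$Q{\left(Y \right)} = 73 + Y$ ($Q{\left(Y \right)} = Y + 73 = 73 + Y$)
$A = -12$ ($A = 3 - 15 = -12$)
$O{\left(F \right)} = -12$
$Q{\left(83 \right)} + O{\left(187 \right)} = \left(73 + 83\right) - 12 = 156 - 12 = 144$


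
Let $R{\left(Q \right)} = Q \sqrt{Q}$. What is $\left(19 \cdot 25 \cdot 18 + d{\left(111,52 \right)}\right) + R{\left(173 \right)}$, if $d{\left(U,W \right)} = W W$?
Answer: $11254 + 173 \sqrt{173} \approx 13529.0$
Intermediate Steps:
$d{\left(U,W \right)} = W^{2}$
$R{\left(Q \right)} = Q^{\frac{3}{2}}$
$\left(19 \cdot 25 \cdot 18 + d{\left(111,52 \right)}\right) + R{\left(173 \right)} = \left(19 \cdot 25 \cdot 18 + 52^{2}\right) + 173^{\frac{3}{2}} = \left(475 \cdot 18 + 2704\right) + 173 \sqrt{173} = \left(8550 + 2704\right) + 173 \sqrt{173} = 11254 + 173 \sqrt{173}$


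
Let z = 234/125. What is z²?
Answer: 54756/15625 ≈ 3.5044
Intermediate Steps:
z = 234/125 (z = 234*(1/125) = 234/125 ≈ 1.8720)
z² = (234/125)² = 54756/15625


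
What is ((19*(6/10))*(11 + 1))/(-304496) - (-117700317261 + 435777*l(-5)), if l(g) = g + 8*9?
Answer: 44787981771285069/380620 ≈ 1.1767e+11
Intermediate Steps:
l(g) = 72 + g (l(g) = g + 72 = 72 + g)
((19*(6/10))*(11 + 1))/(-304496) - (-117700317261 + 435777*l(-5)) = ((19*(6/10))*(11 + 1))/(-304496) - 435777/(1/(-270093 + (72 - 5))) = ((19*(6*(⅒)))*12)*(-1/304496) - 435777/(1/(-270093 + 67)) = ((19*(⅗))*12)*(-1/304496) - 435777/(1/(-270026)) = ((57/5)*12)*(-1/304496) - 435777/(-1/270026) = (684/5)*(-1/304496) - 435777*(-270026) = -171/380620 + 117671120202 = 44787981771285069/380620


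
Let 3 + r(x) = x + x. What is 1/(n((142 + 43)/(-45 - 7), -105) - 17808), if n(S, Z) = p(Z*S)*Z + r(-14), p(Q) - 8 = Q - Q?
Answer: -1/18679 ≈ -5.3536e-5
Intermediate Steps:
r(x) = -3 + 2*x (r(x) = -3 + (x + x) = -3 + 2*x)
p(Q) = 8 (p(Q) = 8 + (Q - Q) = 8 + 0 = 8)
n(S, Z) = -31 + 8*Z (n(S, Z) = 8*Z + (-3 + 2*(-14)) = 8*Z + (-3 - 28) = 8*Z - 31 = -31 + 8*Z)
1/(n((142 + 43)/(-45 - 7), -105) - 17808) = 1/((-31 + 8*(-105)) - 17808) = 1/((-31 - 840) - 17808) = 1/(-871 - 17808) = 1/(-18679) = -1/18679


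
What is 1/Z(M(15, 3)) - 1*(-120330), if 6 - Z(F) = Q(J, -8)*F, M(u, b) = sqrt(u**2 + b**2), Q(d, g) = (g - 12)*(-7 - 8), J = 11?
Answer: 422357578019/3509994 - 25*sqrt(26)/584999 ≈ 1.2033e+5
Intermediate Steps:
Q(d, g) = 180 - 15*g (Q(d, g) = (-12 + g)*(-15) = 180 - 15*g)
M(u, b) = sqrt(b**2 + u**2)
Z(F) = 6 - 300*F (Z(F) = 6 - (180 - 15*(-8))*F = 6 - (180 + 120)*F = 6 - 300*F)
1/Z(M(15, 3)) - 1*(-120330) = 1/(6 - 300*sqrt(3**2 + 15**2)) - 1*(-120330) = 1/(6 - 300*sqrt(9 + 225)) + 120330 = 1/(6 - 900*sqrt(26)) + 120330 = 120330 + 1/(6 - 900*sqrt(26))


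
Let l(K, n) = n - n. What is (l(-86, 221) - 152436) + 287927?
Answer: 135491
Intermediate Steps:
l(K, n) = 0
(l(-86, 221) - 152436) + 287927 = (0 - 152436) + 287927 = -152436 + 287927 = 135491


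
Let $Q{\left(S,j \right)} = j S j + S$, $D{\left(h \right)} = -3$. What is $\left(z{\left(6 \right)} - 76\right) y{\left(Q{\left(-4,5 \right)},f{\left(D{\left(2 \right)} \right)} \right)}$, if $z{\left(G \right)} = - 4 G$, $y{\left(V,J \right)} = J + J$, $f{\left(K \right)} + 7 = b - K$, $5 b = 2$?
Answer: $720$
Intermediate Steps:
$b = \frac{2}{5}$ ($b = \frac{1}{5} \cdot 2 = \frac{2}{5} \approx 0.4$)
$f{\left(K \right)} = - \frac{33}{5} - K$ ($f{\left(K \right)} = -7 - \left(- \frac{2}{5} + K\right) = - \frac{33}{5} - K$)
$Q{\left(S,j \right)} = S + S j^{2}$ ($Q{\left(S,j \right)} = S j j + S = S j^{2} + S = S + S j^{2}$)
$y{\left(V,J \right)} = 2 J$
$\left(z{\left(6 \right)} - 76\right) y{\left(Q{\left(-4,5 \right)},f{\left(D{\left(2 \right)} \right)} \right)} = \left(\left(-4\right) 6 - 76\right) 2 \left(- \frac{33}{5} - -3\right) = \left(-24 - 76\right) 2 \left(- \frac{33}{5} + 3\right) = - 100 \cdot 2 \left(- \frac{18}{5}\right) = \left(-100\right) \left(- \frac{36}{5}\right) = 720$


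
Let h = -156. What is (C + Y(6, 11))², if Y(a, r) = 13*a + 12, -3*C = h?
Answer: 20164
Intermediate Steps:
C = 52 (C = -⅓*(-156) = 52)
Y(a, r) = 12 + 13*a
(C + Y(6, 11))² = (52 + (12 + 13*6))² = (52 + (12 + 78))² = (52 + 90)² = 142² = 20164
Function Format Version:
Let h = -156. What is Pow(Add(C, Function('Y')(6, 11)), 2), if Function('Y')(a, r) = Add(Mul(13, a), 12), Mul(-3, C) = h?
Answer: 20164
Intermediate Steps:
C = 52 (C = Mul(Rational(-1, 3), -156) = 52)
Function('Y')(a, r) = Add(12, Mul(13, a))
Pow(Add(C, Function('Y')(6, 11)), 2) = Pow(Add(52, Add(12, Mul(13, 6))), 2) = Pow(Add(52, Add(12, 78)), 2) = Pow(Add(52, 90), 2) = Pow(142, 2) = 20164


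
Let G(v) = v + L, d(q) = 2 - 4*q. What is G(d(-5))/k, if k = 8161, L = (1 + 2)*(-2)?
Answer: 16/8161 ≈ 0.0019605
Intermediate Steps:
L = -6 (L = 3*(-2) = -6)
G(v) = -6 + v (G(v) = v - 6 = -6 + v)
G(d(-5))/k = (-6 + (2 - 4*(-5)))/8161 = (-6 + (2 + 20))*(1/8161) = (-6 + 22)*(1/8161) = 16*(1/8161) = 16/8161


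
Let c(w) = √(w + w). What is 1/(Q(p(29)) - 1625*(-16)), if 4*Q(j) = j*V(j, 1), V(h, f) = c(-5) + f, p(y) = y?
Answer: 416116/10822041251 - 116*I*√10/10822041251 ≈ 3.8451e-5 - 3.3896e-8*I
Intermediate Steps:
c(w) = √2*√w (c(w) = √(2*w) = √2*√w)
V(h, f) = f + I*√10 (V(h, f) = √2*√(-5) + f = √2*(I*√5) + f = I*√10 + f = f + I*√10)
Q(j) = j*(1 + I*√10)/4 (Q(j) = (j*(1 + I*√10))/4 = j*(1 + I*√10)/4)
1/(Q(p(29)) - 1625*(-16)) = 1/((¼)*29*(1 + I*√10) - 1625*(-16)) = 1/((29/4 + 29*I*√10/4) + 26000) = 1/(104029/4 + 29*I*√10/4)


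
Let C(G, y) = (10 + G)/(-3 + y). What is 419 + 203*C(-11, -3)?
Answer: 2717/6 ≈ 452.83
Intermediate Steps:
C(G, y) = (10 + G)/(-3 + y)
419 + 203*C(-11, -3) = 419 + 203*((10 - 11)/(-3 - 3)) = 419 + 203*(-1/(-6)) = 419 + 203*(-⅙*(-1)) = 419 + 203*(⅙) = 419 + 203/6 = 2717/6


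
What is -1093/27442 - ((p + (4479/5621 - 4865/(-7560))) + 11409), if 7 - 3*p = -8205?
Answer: -235690689782395/16659160056 ≈ -14148.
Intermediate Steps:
p = 8212/3 (p = 7/3 - 1/3*(-8205) = 7/3 + 2735 = 8212/3 ≈ 2737.3)
-1093/27442 - ((p + (4479/5621 - 4865/(-7560))) + 11409) = -1093/27442 - ((8212/3 + (4479/5621 - 4865/(-7560))) + 11409) = -1093*1/27442 - ((8212/3 + (4479*(1/5621) - 4865*(-1/7560))) + 11409) = -1093/27442 - ((8212/3 + (4479/5621 + 139/216)) + 11409) = -1093/27442 - ((8212/3 + 1748783/1214136) + 11409) = -1093/27442 - (3325243727/1214136 + 11409) = -1093/27442 - 1*17177321351/1214136 = -1093/27442 - 17177321351/1214136 = -235690689782395/16659160056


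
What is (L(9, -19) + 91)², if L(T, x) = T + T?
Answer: 11881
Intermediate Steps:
L(T, x) = 2*T
(L(9, -19) + 91)² = (2*9 + 91)² = (18 + 91)² = 109² = 11881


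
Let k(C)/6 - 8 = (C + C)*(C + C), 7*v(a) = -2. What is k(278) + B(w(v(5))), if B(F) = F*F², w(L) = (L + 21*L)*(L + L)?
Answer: 218228346512/117649 ≈ 1.8549e+6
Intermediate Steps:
v(a) = -2/7 (v(a) = (⅐)*(-2) = -2/7)
w(L) = 44*L² (w(L) = (22*L)*(2*L) = 44*L²)
B(F) = F³
k(C) = 48 + 24*C² (k(C) = 48 + 6*((C + C)*(C + C)) = 48 + 6*((2*C)*(2*C)) = 48 + 6*(4*C²) = 48 + 24*C²)
k(278) + B(w(v(5))) = (48 + 24*278²) + (44*(-2/7)²)³ = (48 + 24*77284) + (44*(4/49))³ = (48 + 1854816) + (176/49)³ = 1854864 + 5451776/117649 = 218228346512/117649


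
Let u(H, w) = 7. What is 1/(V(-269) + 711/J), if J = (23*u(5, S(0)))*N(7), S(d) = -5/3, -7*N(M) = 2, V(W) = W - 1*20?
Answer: -46/14005 ≈ -0.0032845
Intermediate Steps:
V(W) = -20 + W (V(W) = W - 20 = -20 + W)
N(M) = -2/7 (N(M) = -1/7*2 = -2/7)
S(d) = -5/3 (S(d) = -5*1/3 = -5/3)
J = -46 (J = (23*7)*(-2/7) = 161*(-2/7) = -46)
1/(V(-269) + 711/J) = 1/((-20 - 269) + 711/(-46)) = 1/(-289 + 711*(-1/46)) = 1/(-289 - 711/46) = 1/(-14005/46) = -46/14005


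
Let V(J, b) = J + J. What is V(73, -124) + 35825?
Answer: 35971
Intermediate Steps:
V(J, b) = 2*J
V(73, -124) + 35825 = 2*73 + 35825 = 146 + 35825 = 35971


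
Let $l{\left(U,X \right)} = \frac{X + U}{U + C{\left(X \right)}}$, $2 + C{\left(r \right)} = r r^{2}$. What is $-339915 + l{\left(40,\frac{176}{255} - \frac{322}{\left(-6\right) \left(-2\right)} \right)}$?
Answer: $- \frac{803950596002688555}{2365151859037} \approx -3.3992 \cdot 10^{5}$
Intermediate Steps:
$C{\left(r \right)} = -2 + r^{3}$ ($C{\left(r \right)} = -2 + r r^{2} = -2 + r^{3}$)
$l{\left(U,X \right)} = \frac{U + X}{-2 + U + X^{3}}$ ($l{\left(U,X \right)} = \frac{X + U}{U + \left(-2 + X^{3}\right)} = \frac{U + X}{-2 + U + X^{3}}$)
$-339915 + l{\left(40,\frac{176}{255} - \frac{322}{\left(-6\right) \left(-2\right)} \right)} = -339915 + \frac{40 + \left(\frac{176}{255} - \frac{322}{\left(-6\right) \left(-2\right)}\right)}{-2 + 40 + \left(\frac{176}{255} - \frac{322}{\left(-6\right) \left(-2\right)}\right)^{3}} = -339915 + \frac{40 + \left(176 \cdot \frac{1}{255} - \frac{322}{12}\right)}{-2 + 40 + \left(176 \cdot \frac{1}{255} - \frac{322}{12}\right)^{3}} = -339915 + \frac{40 + \left(\frac{176}{255} - \frac{161}{6}\right)}{-2 + 40 + \left(\frac{176}{255} - \frac{161}{6}\right)^{3}} = -339915 + \frac{40 - \frac{13333}{510}}{-2 + 40 + \left(- \frac{13333}{510}\right)^{3}} = -339915 + \frac{1}{-2 + 40 - \frac{2370192597037}{132651000}} \cdot \frac{7067}{510} = -339915 + \frac{1}{- \frac{2365151859037}{132651000}} \cdot \frac{7067}{510} = -339915 - \frac{1838126700}{2365151859037} = - \frac{803950596002688555}{2365151859037}$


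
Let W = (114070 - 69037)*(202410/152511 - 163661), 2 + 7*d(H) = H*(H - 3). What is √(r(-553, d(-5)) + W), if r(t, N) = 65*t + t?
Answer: I*√19047348896235496089/50837 ≈ 85849.0*I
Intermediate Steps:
d(H) = -2/7 + H*(-3 + H)/7 (d(H) = -2/7 + (H*(H - 3))/7 = -2/7 + (H*(-3 + H))/7 = -2/7 + H*(-3 + H)/7)
W = -374673064318971/50837 (W = 45033*(202410*(1/152511) - 163661) = 45033*(67470/50837 - 163661) = 45033*(-8319966787/50837) = -374673064318971/50837 ≈ -7.3701e+9)
r(t, N) = 66*t
√(r(-553, d(-5)) + W) = √(66*(-553) - 374673064318971/50837) = √(-36498 - 374673064318971/50837) = √(-374674919767797/50837) = I*√19047348896235496089/50837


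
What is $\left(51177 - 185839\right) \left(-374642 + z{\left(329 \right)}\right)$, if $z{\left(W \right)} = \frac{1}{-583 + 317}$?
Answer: $\frac{6709855520863}{133} \approx 5.045 \cdot 10^{10}$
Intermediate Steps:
$z{\left(W \right)} = - \frac{1}{266}$ ($z{\left(W \right)} = \frac{1}{-266} = - \frac{1}{266}$)
$\left(51177 - 185839\right) \left(-374642 + z{\left(329 \right)}\right) = \left(51177 - 185839\right) \left(-374642 - \frac{1}{266}\right) = \left(-134662\right) \left(- \frac{99654773}{266}\right) = \frac{6709855520863}{133}$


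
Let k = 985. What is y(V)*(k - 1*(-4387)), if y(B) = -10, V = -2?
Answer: -53720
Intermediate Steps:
y(V)*(k - 1*(-4387)) = -10*(985 - 1*(-4387)) = -10*(985 + 4387) = -10*5372 = -53720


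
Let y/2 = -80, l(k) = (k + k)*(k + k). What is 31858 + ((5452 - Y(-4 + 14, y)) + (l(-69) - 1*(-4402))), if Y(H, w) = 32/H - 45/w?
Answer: 9720403/160 ≈ 60753.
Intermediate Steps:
l(k) = 4*k**2 (l(k) = (2*k)*(2*k) = 4*k**2)
y = -160 (y = 2*(-80) = -160)
Y(H, w) = -45/w + 32/H
31858 + ((5452 - Y(-4 + 14, y)) + (l(-69) - 1*(-4402))) = 31858 + ((5452 - (-45/(-160) + 32/(-4 + 14))) + (4*(-69)**2 - 1*(-4402))) = 31858 + ((5452 - (-45*(-1/160) + 32/10)) + (4*4761 + 4402)) = 31858 + ((5452 - (9/32 + 32*(1/10))) + (19044 + 4402)) = 31858 + ((5452 - (9/32 + 16/5)) + 23446) = 31858 + ((5452 - 1*557/160) + 23446) = 31858 + ((5452 - 557/160) + 23446) = 31858 + (871763/160 + 23446) = 31858 + 4623123/160 = 9720403/160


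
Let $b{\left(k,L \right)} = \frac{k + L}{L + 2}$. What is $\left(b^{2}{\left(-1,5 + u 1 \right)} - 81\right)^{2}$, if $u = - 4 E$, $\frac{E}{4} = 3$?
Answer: $\frac{18016350625}{2825761} \approx 6375.8$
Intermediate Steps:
$E = 12$ ($E = 4 \cdot 3 = 12$)
$u = -48$ ($u = \left(-4\right) 12 = -48$)
$b{\left(k,L \right)} = \frac{L + k}{2 + L}$
$\left(b^{2}{\left(-1,5 + u 1 \right)} - 81\right)^{2} = \left(\left(\frac{\left(5 - 48\right) - 1}{2 + \left(5 - 48\right)}\right)^{2} - 81\right)^{2} = \left(\left(\frac{-43 - 1}{2 - 43}\right)^{2} - 81\right)^{2} = \left(\left(\frac{1}{-41} \left(-44\right)\right)^{2} - 81\right)^{2} = \left(\left(\left(- \frac{1}{41}\right) \left(-44\right)\right)^{2} - 81\right)^{2} = \left(\left(\frac{44}{41}\right)^{2} - 81\right)^{2} = \left(\frac{1936}{1681} - 81\right)^{2} = \left(- \frac{134225}{1681}\right)^{2} = \frac{18016350625}{2825761}$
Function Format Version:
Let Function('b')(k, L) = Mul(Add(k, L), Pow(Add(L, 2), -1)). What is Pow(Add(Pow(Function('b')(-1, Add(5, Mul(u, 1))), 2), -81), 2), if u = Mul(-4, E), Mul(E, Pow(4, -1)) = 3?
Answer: Rational(18016350625, 2825761) ≈ 6375.8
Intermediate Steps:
E = 12 (E = Mul(4, 3) = 12)
u = -48 (u = Mul(-4, 12) = -48)
Function('b')(k, L) = Mul(Pow(Add(2, L), -1), Add(L, k)) (Function('b')(k, L) = Mul(Add(L, k), Pow(Add(2, L), -1)) = Mul(Pow(Add(2, L), -1), Add(L, k)))
Pow(Add(Pow(Function('b')(-1, Add(5, Mul(u, 1))), 2), -81), 2) = Pow(Add(Pow(Mul(Pow(Add(2, Add(5, Mul(-48, 1))), -1), Add(Add(5, Mul(-48, 1)), -1)), 2), -81), 2) = Pow(Add(Pow(Mul(Pow(Add(2, Add(5, -48)), -1), Add(Add(5, -48), -1)), 2), -81), 2) = Pow(Add(Pow(Mul(Pow(Add(2, -43), -1), Add(-43, -1)), 2), -81), 2) = Pow(Add(Pow(Mul(Pow(-41, -1), -44), 2), -81), 2) = Pow(Add(Pow(Mul(Rational(-1, 41), -44), 2), -81), 2) = Pow(Add(Pow(Rational(44, 41), 2), -81), 2) = Pow(Add(Rational(1936, 1681), -81), 2) = Pow(Rational(-134225, 1681), 2) = Rational(18016350625, 2825761)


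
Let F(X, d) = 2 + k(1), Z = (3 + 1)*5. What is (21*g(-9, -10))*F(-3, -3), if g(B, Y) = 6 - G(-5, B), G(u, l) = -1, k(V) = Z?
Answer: 3234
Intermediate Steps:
Z = 20 (Z = 4*5 = 20)
k(V) = 20
g(B, Y) = 7 (g(B, Y) = 6 - 1*(-1) = 6 + 1 = 7)
F(X, d) = 22 (F(X, d) = 2 + 20 = 22)
(21*g(-9, -10))*F(-3, -3) = (21*7)*22 = 147*22 = 3234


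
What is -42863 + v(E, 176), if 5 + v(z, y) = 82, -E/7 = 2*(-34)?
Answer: -42786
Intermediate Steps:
E = 476 (E = -14*(-34) = -7*(-68) = 476)
v(z, y) = 77 (v(z, y) = -5 + 82 = 77)
-42863 + v(E, 176) = -42863 + 77 = -42786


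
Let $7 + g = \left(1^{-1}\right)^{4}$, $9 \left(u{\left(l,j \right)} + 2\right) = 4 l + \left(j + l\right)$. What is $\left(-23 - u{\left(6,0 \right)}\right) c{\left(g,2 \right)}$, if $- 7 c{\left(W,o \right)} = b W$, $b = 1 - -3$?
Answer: $- \frac{584}{7} \approx -83.429$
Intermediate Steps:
$u{\left(l,j \right)} = -2 + \frac{j}{9} + \frac{5 l}{9}$ ($u{\left(l,j \right)} = -2 + \frac{4 l + \left(j + l\right)}{9} = -2 + \frac{j + 5 l}{9} = -2 + \left(\frac{j}{9} + \frac{5 l}{9}\right) = -2 + \frac{j}{9} + \frac{5 l}{9}$)
$b = 4$ ($b = 1 + 3 = 4$)
$g = -6$ ($g = -7 + \left(1^{-1}\right)^{4} = -7 + 1^{4} = -7 + 1 = -6$)
$c{\left(W,o \right)} = - \frac{4 W}{7}$
$\left(-23 - u{\left(6,0 \right)}\right) c{\left(g,2 \right)} = \left(-23 - \left(-2 + \frac{1}{9} \cdot 0 + \frac{5}{9} \cdot 6\right)\right) \left(\left(- \frac{4}{7}\right) \left(-6\right)\right) = \left(-23 - \left(-2 + 0 + \frac{10}{3}\right)\right) \frac{24}{7} = \left(-23 - \frac{4}{3}\right) \frac{24}{7} = \left(- \frac{73}{3}\right) \frac{24}{7} = - \frac{584}{7}$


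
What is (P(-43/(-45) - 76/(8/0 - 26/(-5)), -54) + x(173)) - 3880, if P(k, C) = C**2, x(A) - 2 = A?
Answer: -789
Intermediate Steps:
x(A) = 2 + A
(P(-43/(-45) - 76/(8/0 - 26/(-5)), -54) + x(173)) - 3880 = ((-54)**2 + (2 + 173)) - 3880 = (2916 + 175) - 3880 = 3091 - 3880 = -789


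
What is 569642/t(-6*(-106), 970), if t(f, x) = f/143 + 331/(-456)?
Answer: 37145215536/242683 ≈ 1.5306e+5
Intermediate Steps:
t(f, x) = -331/456 + f/143 (t(f, x) = f*(1/143) + 331*(-1/456) = f/143 - 331/456 = -331/456 + f/143)
569642/t(-6*(-106), 970) = 569642/(-331/456 + (-6*(-106))/143) = 569642/(-331/456 + (1/143)*636) = 569642/(-331/456 + 636/143) = 569642/(242683/65208) = 569642*(65208/242683) = 37145215536/242683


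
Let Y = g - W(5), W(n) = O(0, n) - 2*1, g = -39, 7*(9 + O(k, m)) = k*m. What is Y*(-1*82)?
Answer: 2296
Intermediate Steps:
O(k, m) = -9 + k*m/7 (O(k, m) = -9 + (k*m)/7 = -9 + k*m/7)
W(n) = -11 (W(n) = (-9 + (⅐)*0*n) - 2*1 = (-9 + 0) - 2 = -9 - 2 = -11)
Y = -28 (Y = -39 - 1*(-11) = -39 + 11 = -28)
Y*(-1*82) = -(-28)*82 = -28*(-82) = 2296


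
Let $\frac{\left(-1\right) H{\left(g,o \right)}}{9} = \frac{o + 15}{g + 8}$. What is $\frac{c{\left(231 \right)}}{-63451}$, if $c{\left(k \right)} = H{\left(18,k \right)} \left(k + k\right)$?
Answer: $\frac{511434}{824863} \approx 0.62002$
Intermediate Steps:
$H{\left(g,o \right)} = - \frac{9 \left(15 + o\right)}{8 + g}$ ($H{\left(g,o \right)} = - 9 \frac{o + 15}{g + 8} = - 9 \frac{15 + o}{8 + g} = - \frac{9 \left(15 + o\right)}{8 + g}$)
$c{\left(k \right)} = 2 k \left(- \frac{135}{26} - \frac{9 k}{26}\right)$ ($c{\left(k \right)} = \frac{9 \left(-15 - k\right)}{8 + 18} \left(k + k\right) = \frac{9 \left(-15 - k\right)}{26} \cdot 2 k = 9 \cdot \frac{1}{26} \left(-15 - k\right) 2 k = \left(- \frac{135}{26} - \frac{9 k}{26}\right) 2 k = 2 k \left(- \frac{135}{26} - \frac{9 k}{26}\right)$)
$\frac{c{\left(231 \right)}}{-63451} = \frac{\left(- \frac{9}{13}\right) 231 \left(15 + 231\right)}{-63451} = \left(- \frac{9}{13}\right) 231 \cdot 246 \left(- \frac{1}{63451}\right) = \left(- \frac{511434}{13}\right) \left(- \frac{1}{63451}\right) = \frac{511434}{824863}$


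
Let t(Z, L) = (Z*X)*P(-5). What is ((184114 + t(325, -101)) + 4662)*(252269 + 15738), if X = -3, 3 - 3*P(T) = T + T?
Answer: 49460959857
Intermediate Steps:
P(T) = 1 - 2*T/3 (P(T) = 1 - (T + T)/3 = 1 - 2*T/3)
t(Z, L) = -13*Z (t(Z, L) = (Z*(-3))*(1 - ⅔*(-5)) = (-3*Z)*(1 + 10/3) = -3*Z*(13/3) = -13*Z)
((184114 + t(325, -101)) + 4662)*(252269 + 15738) = ((184114 - 13*325) + 4662)*(252269 + 15738) = ((184114 - 4225) + 4662)*268007 = (179889 + 4662)*268007 = 184551*268007 = 49460959857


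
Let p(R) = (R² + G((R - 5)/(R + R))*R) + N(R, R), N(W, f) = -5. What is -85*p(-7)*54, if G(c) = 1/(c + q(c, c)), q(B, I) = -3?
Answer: -216954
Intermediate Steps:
G(c) = 1/(-3 + c) (G(c) = 1/(c - 3) = 1/(-3 + c))
p(R) = -5 + R² + R/(-3 + (-5 + R)/(2*R)) (p(R) = (R² + R/(-3 + (R - 5)/(R + R))) - 5 = (R² + R/(-3 + (-5 + R)/((2*R)))) - 5 = (R² + R/(-3 + (-5 + R)*(1/(2*R)))) - 5 = (R² + R/(-3 + (-5 + R)/(2*R))) - 5 = -5 + R² + R/(-3 + (-5 + R)/(2*R)))
-85*p(-7)*54 = -85*(-⅖*(-7)² + (1 - 7)*(-5 + (-7)²))/(1 - 7)*54 = -85*(-⅖*49 - 6*(-5 + 49))/(-6)*54 = -(-85)*(-98/5 - 6*44)/6*54 = -(-85)*(-98/5 - 264)/6*54 = -(-85)*(-1418)/(6*5)*54 = -85*709/15*54 = -12053/3*54 = -216954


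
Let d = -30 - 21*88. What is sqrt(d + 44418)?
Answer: 2*sqrt(10635) ≈ 206.25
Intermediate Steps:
d = -1878 (d = -30 - 1848 = -1878)
sqrt(d + 44418) = sqrt(-1878 + 44418) = sqrt(42540) = 2*sqrt(10635)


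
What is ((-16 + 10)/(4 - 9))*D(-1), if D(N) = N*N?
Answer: 6/5 ≈ 1.2000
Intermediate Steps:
D(N) = N²
((-16 + 10)/(4 - 9))*D(-1) = ((-16 + 10)/(4 - 9))*(-1)² = -6/(-5)*1 = -6*(-⅕)*1 = (6/5)*1 = 6/5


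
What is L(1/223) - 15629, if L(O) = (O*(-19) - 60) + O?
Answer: -3498665/223 ≈ -15689.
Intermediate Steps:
L(O) = -60 - 18*O (L(O) = (-19*O - 60) + O = (-60 - 19*O) + O = -60 - 18*O)
L(1/223) - 15629 = (-60 - 18/223) - 15629 = -13398/223 - 15629 = -3498665/223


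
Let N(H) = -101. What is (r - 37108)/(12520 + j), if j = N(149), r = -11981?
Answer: -49089/12419 ≈ -3.9527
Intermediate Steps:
j = -101
(r - 37108)/(12520 + j) = (-11981 - 37108)/(12520 - 101) = -49089/12419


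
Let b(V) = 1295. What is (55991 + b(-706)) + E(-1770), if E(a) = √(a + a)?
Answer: 57286 + 2*I*√885 ≈ 57286.0 + 59.498*I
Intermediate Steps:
E(a) = √2*√a (E(a) = √(2*a) = √2*√a)
(55991 + b(-706)) + E(-1770) = (55991 + 1295) + √2*√(-1770) = 57286 + √2*(I*√1770) = 57286 + 2*I*√885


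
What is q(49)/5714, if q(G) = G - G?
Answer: 0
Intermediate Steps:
q(G) = 0
q(49)/5714 = 0/5714 = 0*(1/5714) = 0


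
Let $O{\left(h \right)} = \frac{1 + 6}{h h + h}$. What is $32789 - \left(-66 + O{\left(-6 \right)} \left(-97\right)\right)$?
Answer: $\frac{986329}{30} \approx 32878.0$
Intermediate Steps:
$O{\left(h \right)} = \frac{7}{h + h^{2}}$ ($O{\left(h \right)} = \frac{7}{h^{2} + h} = \frac{7}{h + h^{2}}$)
$32789 - \left(-66 + O{\left(-6 \right)} \left(-97\right)\right) = 32789 - \left(-66 + \frac{7}{\left(-6\right) \left(1 - 6\right)} \left(-97\right)\right) = 32789 - \left(-66 + 7 \left(- \frac{1}{6}\right) \frac{1}{-5} \left(-97\right)\right) = 32789 - \left(-66 + 7 \left(- \frac{1}{6}\right) \left(- \frac{1}{5}\right) \left(-97\right)\right) = 32789 - \left(-66 + \frac{7}{30} \left(-97\right)\right) = 32789 - \left(-66 - \frac{679}{30}\right) = 32789 - - \frac{2659}{30} = 32789 + \frac{2659}{30} = \frac{986329}{30}$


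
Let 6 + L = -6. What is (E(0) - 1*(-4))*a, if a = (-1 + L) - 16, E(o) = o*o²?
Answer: -116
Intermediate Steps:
L = -12 (L = -6 - 6 = -12)
E(o) = o³
a = -29 (a = (-1 - 12) - 16 = -13 - 16 = -29)
(E(0) - 1*(-4))*a = (0³ - 1*(-4))*(-29) = (0 + 4)*(-29) = 4*(-29) = -116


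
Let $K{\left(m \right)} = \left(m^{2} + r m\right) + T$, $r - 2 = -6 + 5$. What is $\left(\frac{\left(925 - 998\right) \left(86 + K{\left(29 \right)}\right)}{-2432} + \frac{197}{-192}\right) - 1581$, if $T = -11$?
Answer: $- \frac{11335507}{7296} \approx -1553.7$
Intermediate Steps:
$r = 1$ ($r = 2 + \left(-6 + 5\right) = 2 - 1 = 1$)
$K{\left(m \right)} = -11 + m + m^{2}$ ($K{\left(m \right)} = \left(m^{2} + 1 m\right) - 11 = \left(m^{2} + m\right) - 11 = \left(m + m^{2}\right) - 11 = -11 + m + m^{2}$)
$\left(\frac{\left(925 - 998\right) \left(86 + K{\left(29 \right)}\right)}{-2432} + \frac{197}{-192}\right) - 1581 = \left(\frac{\left(925 - 998\right) \left(86 + \left(-11 + 29 + 29^{2}\right)\right)}{-2432} + \frac{197}{-192}\right) - 1581 = \left(- 73 \left(86 + \left(-11 + 29 + 841\right)\right) \left(- \frac{1}{2432}\right) + 197 \left(- \frac{1}{192}\right)\right) - 1581 = \left(- 73 \left(86 + 859\right) \left(- \frac{1}{2432}\right) - \frac{197}{192}\right) - 1581 = \left(\left(-73\right) 945 \left(- \frac{1}{2432}\right) - \frac{197}{192}\right) - 1581 = \left(\left(-68985\right) \left(- \frac{1}{2432}\right) - \frac{197}{192}\right) - 1581 = \left(\frac{68985}{2432} - \frac{197}{192}\right) - 1581 = \frac{199469}{7296} - 1581 = - \frac{11335507}{7296}$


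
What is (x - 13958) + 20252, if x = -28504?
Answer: -22210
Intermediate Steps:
(x - 13958) + 20252 = (-28504 - 13958) + 20252 = -42462 + 20252 = -22210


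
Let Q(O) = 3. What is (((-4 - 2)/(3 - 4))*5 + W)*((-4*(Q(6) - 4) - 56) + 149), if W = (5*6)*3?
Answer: 11640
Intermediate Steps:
W = 90 (W = 30*3 = 90)
(((-4 - 2)/(3 - 4))*5 + W)*((-4*(Q(6) - 4) - 56) + 149) = (((-4 - 2)/(3 - 4))*5 + 90)*((-4*(3 - 4) - 56) + 149) = (-6/(-1)*5 + 90)*((-4*(-1) - 56) + 149) = (-6*(-1)*5 + 90)*((4 - 56) + 149) = (6*5 + 90)*(-52 + 149) = (30 + 90)*97 = 120*97 = 11640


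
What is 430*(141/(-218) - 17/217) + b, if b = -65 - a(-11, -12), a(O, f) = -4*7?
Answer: -8250306/23653 ≈ -348.81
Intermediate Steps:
a(O, f) = -28
b = -37 (b = -65 - 1*(-28) = -65 + 28 = -37)
430*(141/(-218) - 17/217) + b = 430*(141/(-218) - 17/217) - 37 = 430*(141*(-1/218) - 17*1/217) - 37 = 430*(-141/218 - 17/217) - 37 = 430*(-34303/47306) - 37 = -7375145/23653 - 37 = -8250306/23653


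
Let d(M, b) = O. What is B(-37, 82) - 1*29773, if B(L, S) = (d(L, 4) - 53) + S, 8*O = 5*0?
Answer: -29744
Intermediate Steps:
O = 0 (O = (5*0)/8 = (⅛)*0 = 0)
d(M, b) = 0
B(L, S) = -53 + S (B(L, S) = (0 - 53) + S = -53 + S)
B(-37, 82) - 1*29773 = (-53 + 82) - 1*29773 = 29 - 29773 = -29744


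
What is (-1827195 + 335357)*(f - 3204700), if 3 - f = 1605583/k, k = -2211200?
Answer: 5285749418833015823/1105600 ≈ 4.7809e+12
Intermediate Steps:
f = 8239183/2211200 (f = 3 - 1605583/(-2211200) = 3 - 1605583*(-1)/2211200 = 3 - 1*(-1605583/2211200) = 3 + 1605583/2211200 = 8239183/2211200 ≈ 3.7261)
(-1827195 + 335357)*(f - 3204700) = (-1827195 + 335357)*(8239183/2211200 - 3204700) = -1491838*(-7086224400817/2211200) = 5285749418833015823/1105600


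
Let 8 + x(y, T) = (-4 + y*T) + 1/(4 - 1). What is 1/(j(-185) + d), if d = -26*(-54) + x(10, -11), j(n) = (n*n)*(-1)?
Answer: -3/98828 ≈ -3.0356e-5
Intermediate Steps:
j(n) = -n**2 (j(n) = n**2*(-1) = -n**2)
x(y, T) = -35/3 + T*y (x(y, T) = -8 + ((-4 + y*T) + 1/(4 - 1)) = -8 + ((-4 + T*y) + 1/3) = -8 + (-11/3 + T*y) = -35/3 + T*y)
d = 3847/3 (d = -26*(-54) + (-35/3 - 11*10) = 1404 + (-35/3 - 110) = 1404 - 365/3 = 3847/3 ≈ 1282.3)
1/(j(-185) + d) = 1/(-1*(-185)**2 + 3847/3) = 1/(-1*34225 + 3847/3) = 1/(-34225 + 3847/3) = 1/(-98828/3) = -3/98828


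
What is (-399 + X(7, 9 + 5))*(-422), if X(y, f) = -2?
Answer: 169222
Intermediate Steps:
(-399 + X(7, 9 + 5))*(-422) = (-399 - 2)*(-422) = -401*(-422) = 169222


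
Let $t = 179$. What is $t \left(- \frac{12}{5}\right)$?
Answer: $- \frac{2148}{5} \approx -429.6$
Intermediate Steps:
$t \left(- \frac{12}{5}\right) = 179 \left(- \frac{12}{5}\right) = - \frac{2148}{5}$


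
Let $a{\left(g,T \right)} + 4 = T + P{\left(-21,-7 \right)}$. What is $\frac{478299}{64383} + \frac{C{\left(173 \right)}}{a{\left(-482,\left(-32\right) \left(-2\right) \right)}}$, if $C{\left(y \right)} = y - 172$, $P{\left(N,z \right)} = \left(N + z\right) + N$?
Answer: $\frac{161384}{21461} \approx 7.5199$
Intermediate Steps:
$P{\left(N,z \right)} = z + 2 N$
$C{\left(y \right)} = -172 + y$
$a{\left(g,T \right)} = -53 + T$ ($a{\left(g,T \right)} = -4 + \left(T + \left(-7 + 2 \left(-21\right)\right)\right) = -4 + \left(T - 49\right) = -4 + \left(-49 + T\right) = -53 + T$)
$\frac{478299}{64383} + \frac{C{\left(173 \right)}}{a{\left(-482,\left(-32\right) \left(-2\right) \right)}} = \frac{478299}{64383} + \frac{-172 + 173}{-53 - -64} = 478299 \cdot \frac{1}{64383} + 1 \frac{1}{-53 + 64} = \frac{159433}{21461} + 1 \cdot \frac{1}{11} = \frac{159433}{21461} + \frac{1}{11} = \frac{161384}{21461}$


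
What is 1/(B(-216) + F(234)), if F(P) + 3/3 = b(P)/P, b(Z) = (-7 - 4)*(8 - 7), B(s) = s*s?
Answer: 234/10917259 ≈ 2.1434e-5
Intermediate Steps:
B(s) = s²
b(Z) = -11 (b(Z) = -11*1 = -11)
F(P) = -1 - 11/P
1/(B(-216) + F(234)) = 1/((-216)² + (-11 - 1*234)/234) = 1/(46656 + (-11 - 234)/234) = 1/(46656 + (1/234)*(-245)) = 1/(46656 - 245/234) = 1/(10917259/234) = 234/10917259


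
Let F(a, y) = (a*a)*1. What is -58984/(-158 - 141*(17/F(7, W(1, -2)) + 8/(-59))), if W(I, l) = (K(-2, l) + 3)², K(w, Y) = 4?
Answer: 170522744/542929 ≈ 314.08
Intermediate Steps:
W(I, l) = 49 (W(I, l) = (4 + 3)² = 7² = 49)
F(a, y) = a² (F(a, y) = a²*1 = a²)
-58984/(-158 - 141*(17/F(7, W(1, -2)) + 8/(-59))) = -58984/(-158 - 141*(17/(7²) + 8/(-59))) = -58984/(-158 - 141*(17/49 + 8*(-1/59))) = -58984/(-158 - 141*(17*(1/49) - 8/59)) = -58984/(-158 - 141*(17/49 - 8/59)) = -58984/(-158 - 141*611/2891) = -58984/(-158 - 86151/2891) = -58984/(-542929/2891) = -58984*(-2891/542929) = 170522744/542929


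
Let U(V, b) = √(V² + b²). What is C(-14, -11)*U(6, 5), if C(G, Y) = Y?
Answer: -11*√61 ≈ -85.913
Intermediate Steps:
C(-14, -11)*U(6, 5) = -11*√(6² + 5²) = -11*√(36 + 25) = -11*√61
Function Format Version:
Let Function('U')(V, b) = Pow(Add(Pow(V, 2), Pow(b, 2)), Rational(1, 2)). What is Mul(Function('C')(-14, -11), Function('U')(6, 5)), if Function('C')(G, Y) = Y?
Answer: Mul(-11, Pow(61, Rational(1, 2))) ≈ -85.913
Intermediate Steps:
Mul(Function('C')(-14, -11), Function('U')(6, 5)) = Mul(-11, Pow(Add(Pow(6, 2), Pow(5, 2)), Rational(1, 2))) = Mul(-11, Pow(Add(36, 25), Rational(1, 2))) = Mul(-11, Pow(61, Rational(1, 2)))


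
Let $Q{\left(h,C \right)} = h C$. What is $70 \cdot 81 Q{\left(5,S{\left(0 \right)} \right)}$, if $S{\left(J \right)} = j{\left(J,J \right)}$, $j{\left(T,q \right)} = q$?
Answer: $0$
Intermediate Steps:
$S{\left(J \right)} = J$
$Q{\left(h,C \right)} = C h$
$70 \cdot 81 Q{\left(5,S{\left(0 \right)} \right)} = 70 \cdot 81 \cdot 0 \cdot 5 = 5670 \cdot 0 = 0$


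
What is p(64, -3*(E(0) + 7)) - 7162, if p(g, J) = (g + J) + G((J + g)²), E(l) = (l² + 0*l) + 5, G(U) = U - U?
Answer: -7134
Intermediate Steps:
G(U) = 0
E(l) = 5 + l² (E(l) = (l² + 0) + 5 = l² + 5 = 5 + l²)
p(g, J) = J + g (p(g, J) = (g + J) + 0 = (J + g) + 0 = J + g)
p(64, -3*(E(0) + 7)) - 7162 = (-3*((5 + 0²) + 7) + 64) - 7162 = (-3*((5 + 0) + 7) + 64) - 7162 = (-3*(5 + 7) + 64) - 7162 = (-3*12 + 64) - 7162 = (-36 + 64) - 7162 = 28 - 7162 = -7134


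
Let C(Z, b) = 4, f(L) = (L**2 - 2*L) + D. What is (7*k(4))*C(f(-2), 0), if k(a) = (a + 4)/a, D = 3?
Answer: 56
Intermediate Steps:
f(L) = 3 + L**2 - 2*L (f(L) = (L**2 - 2*L) + 3 = 3 + L**2 - 2*L)
k(a) = (4 + a)/a
(7*k(4))*C(f(-2), 0) = (7*((4 + 4)/4))*4 = (7*((1/4)*8))*4 = (7*2)*4 = 14*4 = 56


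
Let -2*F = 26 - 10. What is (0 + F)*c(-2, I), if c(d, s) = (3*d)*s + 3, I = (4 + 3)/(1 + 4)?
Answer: 216/5 ≈ 43.200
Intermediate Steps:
F = -8 (F = -(26 - 10)/2 = -½*16 = -8)
I = 7/5 ≈ 1.4000
c(d, s) = 3 + 3*d*s (c(d, s) = 3*d*s + 3 = 3 + 3*d*s)
(0 + F)*c(-2, I) = (0 - 8)*(3 + 3*(-2)*(7/5)) = -8*(3 - 42/5) = -8*(-27/5) = 216/5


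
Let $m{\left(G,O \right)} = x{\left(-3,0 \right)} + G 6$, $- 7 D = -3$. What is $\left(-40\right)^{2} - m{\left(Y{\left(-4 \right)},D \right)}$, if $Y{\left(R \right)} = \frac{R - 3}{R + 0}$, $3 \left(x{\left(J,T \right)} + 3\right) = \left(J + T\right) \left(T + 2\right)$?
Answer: $\frac{3189}{2} \approx 1594.5$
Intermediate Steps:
$D = \frac{3}{7}$ ($D = \left(- \frac{1}{7}\right) \left(-3\right) = \frac{3}{7} \approx 0.42857$)
$x{\left(J,T \right)} = -3 + \frac{\left(2 + T\right) \left(J + T\right)}{3}$ ($x{\left(J,T \right)} = -3 + \frac{\left(J + T\right) \left(T + 2\right)}{3} = -3 + \frac{\left(J + T\right) \left(2 + T\right)}{3} = -3 + \frac{\left(2 + T\right) \left(J + T\right)}{3}$)
$Y{\left(R \right)} = \frac{-3 + R}{R}$
$m{\left(G,O \right)} = -5 + 6 G$ ($m{\left(G,O \right)} = \left(-3 + \frac{0^{2}}{3} + \frac{2}{3} \left(-3\right) + \frac{2}{3} \cdot 0 + \frac{1}{3} \left(-3\right) 0\right) + G 6 = \left(-3 + \frac{1}{3} \cdot 0 - 2 + 0 + 0\right) + 6 G = \left(-3 + 0 - 2 + 0 + 0\right) + 6 G = -5 + 6 G$)
$\left(-40\right)^{2} - m{\left(Y{\left(-4 \right)},D \right)} = \left(-40\right)^{2} - \left(-5 + 6 \frac{-3 - 4}{-4}\right) = 1600 - \left(-5 + 6 \left(\left(- \frac{1}{4}\right) \left(-7\right)\right)\right) = 1600 - \left(-5 + 6 \cdot \frac{7}{4}\right) = 1600 - \left(-5 + \frac{21}{2}\right) = 1600 - \frac{11}{2} = \frac{3189}{2}$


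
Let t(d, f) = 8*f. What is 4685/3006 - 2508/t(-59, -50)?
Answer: 1176631/150300 ≈ 7.8286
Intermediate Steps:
4685/3006 - 2508/t(-59, -50) = 4685/3006 - 2508/(8*(-50)) = 4685*(1/3006) - 2508/(-400) = 4685/3006 - 2508*(-1/400) = 4685/3006 + 627/100 = 1176631/150300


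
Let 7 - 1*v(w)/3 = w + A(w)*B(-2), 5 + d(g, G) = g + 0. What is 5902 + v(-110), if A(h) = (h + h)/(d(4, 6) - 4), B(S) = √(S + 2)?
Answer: 6253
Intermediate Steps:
B(S) = √(2 + S)
d(g, G) = -5 + g (d(g, G) = -5 + (g + 0) = -5 + g)
A(h) = -2*h/5 (A(h) = (h + h)/((-5 + 4) - 4) = (2*h)/(-1 - 4) = (2*h)/(-5) = (2*h)*(-⅕) = -2*h/5)
v(w) = 21 - 3*w (v(w) = 21 - 3*(w + (-2*w/5)*√(2 - 2)) = 21 - 3*(w + (-2*w/5)*√0) = 21 - 3*(w - 2*w/5*0) = 21 - 3*(w + 0) = 21 - 3*w)
5902 + v(-110) = 5902 + (21 - 3*(-110)) = 5902 + (21 + 330) = 5902 + 351 = 6253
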